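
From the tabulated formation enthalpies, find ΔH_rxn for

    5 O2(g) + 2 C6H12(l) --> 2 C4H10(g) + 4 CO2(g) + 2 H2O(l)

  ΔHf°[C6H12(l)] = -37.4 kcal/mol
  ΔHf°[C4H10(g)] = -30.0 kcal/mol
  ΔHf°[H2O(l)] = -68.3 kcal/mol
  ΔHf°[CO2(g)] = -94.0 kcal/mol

Products: 2·(-30.0) + 4·(-94.0) + 2·(-68.3) = -572.6
Reactants: 5·(+0.0) + 2·(-37.4) = -74.8
ΔH_rxn = (-572.6) − (-74.8) = -497.8 kcal/mol

ΔH_rxn = -497.8 kcal/mol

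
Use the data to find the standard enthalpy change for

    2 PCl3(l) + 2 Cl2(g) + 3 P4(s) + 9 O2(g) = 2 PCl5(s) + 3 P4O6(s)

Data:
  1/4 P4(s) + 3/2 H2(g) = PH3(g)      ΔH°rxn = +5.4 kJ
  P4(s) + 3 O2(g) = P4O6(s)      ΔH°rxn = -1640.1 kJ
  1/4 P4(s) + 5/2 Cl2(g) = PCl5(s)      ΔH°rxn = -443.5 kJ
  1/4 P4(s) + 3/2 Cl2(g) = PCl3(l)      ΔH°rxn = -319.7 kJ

ΔH°rxn = -5167.9 kJ

equation 1: not needed (PH3(g) appears nowhere else).
equation 2 × 3 (scale by 3 for the 3 P4O6(s)): (3)·(-1640.1) = -4920.3 kJ
equation 3 × 2 (×2 to match 2 PCl5(s) in the target): (2)·(-443.5) = -887.0 kJ
equation 4 reversed and × 2 (PCl3(l) must end up as a reactant; scale by 2 for the 2 PCl3(l)): (-2)·(-319.7) = +639.4 kJ
Summing the manipulated equations, ΔH°rxn = (3)·(-1640.1) + (2)·(-443.5) + (-2)·(-319.7) = -5167.9 kJ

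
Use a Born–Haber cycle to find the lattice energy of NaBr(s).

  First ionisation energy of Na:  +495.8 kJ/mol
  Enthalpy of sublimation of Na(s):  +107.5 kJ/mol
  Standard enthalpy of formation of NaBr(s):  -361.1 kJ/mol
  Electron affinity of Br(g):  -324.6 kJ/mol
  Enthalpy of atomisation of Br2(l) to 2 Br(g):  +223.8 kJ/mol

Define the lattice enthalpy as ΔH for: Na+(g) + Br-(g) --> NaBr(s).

U = -751.7 kJ/mol

ΔHf° = 1·ΔHsub + 1·(ΣIE) + 1/2·D(Br2) + 1·EA + U
-361.1 = 1·(+107.5) + 1·(+495.8) + 1/2·(+223.8) + 1·(-324.6) + U
U = -361.1 − (+390.6) = -751.7 kJ/mol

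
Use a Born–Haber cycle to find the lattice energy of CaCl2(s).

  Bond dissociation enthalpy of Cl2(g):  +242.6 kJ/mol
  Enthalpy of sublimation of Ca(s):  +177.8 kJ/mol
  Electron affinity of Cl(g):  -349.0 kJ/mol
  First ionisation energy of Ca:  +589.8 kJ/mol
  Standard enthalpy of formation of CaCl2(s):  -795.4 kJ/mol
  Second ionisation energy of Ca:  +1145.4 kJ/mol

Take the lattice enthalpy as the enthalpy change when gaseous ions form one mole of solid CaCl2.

ΔHf° = 1·ΔHsub + 1·(ΣIE) + 1·D(Cl2) + 2·EA + U
-795.4 = 1·(+177.8) + 1·(+1735.2) + 1·(+242.6) + 2·(-349.0) + U
U = -795.4 − (+1457.6) = -2253.0 kJ/mol

U = -2253.0 kJ/mol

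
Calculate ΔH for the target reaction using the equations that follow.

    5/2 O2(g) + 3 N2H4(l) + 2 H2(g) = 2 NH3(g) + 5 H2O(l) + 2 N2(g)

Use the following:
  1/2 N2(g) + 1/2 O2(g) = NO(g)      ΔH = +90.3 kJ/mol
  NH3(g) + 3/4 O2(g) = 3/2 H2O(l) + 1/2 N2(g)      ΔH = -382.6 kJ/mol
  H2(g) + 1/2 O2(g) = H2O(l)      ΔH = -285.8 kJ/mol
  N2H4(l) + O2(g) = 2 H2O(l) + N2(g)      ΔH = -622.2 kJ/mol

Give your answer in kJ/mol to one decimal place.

ΔH = -1673.0 kJ/mol

equation 1: not needed.
equation 2 reversed and × 2: (-2)·(-382.6) = +765.2 kJ/mol
equation 3 × 2: (2)·(-285.8) = -571.6 kJ/mol
equation 4 × 3: (3)·(-622.2) = -1866.6 kJ/mol
By Hess's law, ΔH = (-2)·(-382.6) + (2)·(-285.8) + (3)·(-622.2) = -1673.0 kJ/mol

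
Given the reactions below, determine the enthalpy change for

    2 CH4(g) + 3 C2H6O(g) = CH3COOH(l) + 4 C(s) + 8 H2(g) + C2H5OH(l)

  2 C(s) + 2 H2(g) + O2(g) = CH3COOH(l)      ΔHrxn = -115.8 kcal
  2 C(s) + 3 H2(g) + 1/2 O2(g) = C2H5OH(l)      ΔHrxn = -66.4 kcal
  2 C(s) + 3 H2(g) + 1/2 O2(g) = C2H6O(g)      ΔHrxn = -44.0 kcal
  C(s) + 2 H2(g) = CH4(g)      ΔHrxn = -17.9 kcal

ΔHrxn = -14.4 kcal

equation 1 as written (CH3COOH(l) already on the product side): -115.8 kcal
equation 2 as written (C2H5OH(l) already on the product side): -66.4 kcal
equation 3 reversed and × 3 (reverse to put C2H6O(g) on the reactant side; scale by 3 for the 3 C2H6O(g)): (-3)·(-44.0) = +132.0 kcal
equation 4 reversed and × 2 (reverse to put CH4(g) on the reactant side; ×2 to match 2 CH4(g) in the target): (-2)·(-17.9) = +35.8 kcal
By Hess's law, ΔHrxn = (1)·(-115.8) + (1)·(-66.4) + (-3)·(-44.0) + (-2)·(-17.9) = -14.4 kcal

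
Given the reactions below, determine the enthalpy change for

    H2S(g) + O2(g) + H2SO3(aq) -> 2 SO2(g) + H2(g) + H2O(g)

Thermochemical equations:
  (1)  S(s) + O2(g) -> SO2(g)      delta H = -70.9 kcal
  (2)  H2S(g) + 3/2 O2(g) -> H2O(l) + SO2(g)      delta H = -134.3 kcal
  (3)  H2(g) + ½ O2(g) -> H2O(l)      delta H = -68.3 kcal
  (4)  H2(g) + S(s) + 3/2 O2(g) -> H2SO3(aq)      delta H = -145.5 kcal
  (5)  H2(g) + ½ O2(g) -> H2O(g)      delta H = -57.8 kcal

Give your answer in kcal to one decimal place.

delta H = -49.2 kcal

(1) as written: -70.9 kcal
(2) as written (H2S(g) already on the reactant side): -134.3 kcal
(3) reversed: +68.3 kcal
(4) reversed (reverse to put H2SO3(aq) on the reactant side): +145.5 kcal
(5) as written (H2O(g) already on the product side): -57.8 kcal
delta H = (-70.9) + (-134.3) + (+68.3) + (+145.5) + (-57.8) = -49.2 kcal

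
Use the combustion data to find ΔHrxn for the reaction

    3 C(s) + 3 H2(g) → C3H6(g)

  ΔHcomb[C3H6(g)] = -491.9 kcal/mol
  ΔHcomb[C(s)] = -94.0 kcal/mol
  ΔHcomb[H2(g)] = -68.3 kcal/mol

ΔHrxn = 5.0 kcal/mol

With combustion enthalpies, reactants minus products:
= [3·(-94.0) + 3·(-68.3)] − [1·(-491.9)]
= 5.0 kcal/mol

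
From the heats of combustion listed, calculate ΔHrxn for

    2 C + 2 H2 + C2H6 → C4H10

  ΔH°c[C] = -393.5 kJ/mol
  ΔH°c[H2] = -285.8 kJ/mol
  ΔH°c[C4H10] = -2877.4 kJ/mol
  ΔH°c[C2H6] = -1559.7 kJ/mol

ΔHrxn = -40.9 kJ/mol

With combustion enthalpies, reactants minus products:
= [2·(-393.5) + 2·(-285.8) + 1·(-1559.7)] − [1·(-2877.4)]
= -40.9 kJ/mol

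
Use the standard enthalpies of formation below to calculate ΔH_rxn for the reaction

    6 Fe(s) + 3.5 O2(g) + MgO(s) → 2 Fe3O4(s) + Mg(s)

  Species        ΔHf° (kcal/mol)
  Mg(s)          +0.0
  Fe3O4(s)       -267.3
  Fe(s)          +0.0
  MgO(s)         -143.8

ΔH_rxn = -390.8 kcal/mol

Products: 2·(-267.3) + 1·(+0.0) = -534.6
Reactants: 6·(+0.0) + 7/2·(+0.0) + 1·(-143.8) = -143.8
ΔH_rxn = (-534.6) − (-143.8) = -390.8 kcal/mol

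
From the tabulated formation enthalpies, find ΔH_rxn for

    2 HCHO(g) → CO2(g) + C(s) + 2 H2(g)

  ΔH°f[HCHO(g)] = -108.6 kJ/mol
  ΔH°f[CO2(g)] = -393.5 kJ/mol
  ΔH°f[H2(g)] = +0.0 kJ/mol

ΔH_rxn = -176.3 kJ/mol

ΔH°rxn = Σ nΔHf°(products) − Σ nΔHf°(reactants).
Products: 1·(-393.5) + 1·(+0.0) + 2·(+0.0) = -393.5
Reactants: 2·(-108.6) = -217.2
ΔH_rxn = (-393.5) − (-217.2) = -176.3 kJ/mol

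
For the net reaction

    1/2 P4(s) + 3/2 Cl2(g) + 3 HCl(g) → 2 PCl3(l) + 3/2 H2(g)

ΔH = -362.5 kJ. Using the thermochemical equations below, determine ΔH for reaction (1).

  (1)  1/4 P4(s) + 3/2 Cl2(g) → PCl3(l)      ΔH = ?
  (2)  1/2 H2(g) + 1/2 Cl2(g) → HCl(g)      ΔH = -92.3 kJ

ΔH = -319.7 kJ

(1) × 2: contributes 2·x
(2) reversed and × 3: (-3)·(-92.3) = +276.9 kJ
-362.5 = (+276.9) + 2·x
x = (-362.5 − (+276.9)) / (2) = -319.7 kJ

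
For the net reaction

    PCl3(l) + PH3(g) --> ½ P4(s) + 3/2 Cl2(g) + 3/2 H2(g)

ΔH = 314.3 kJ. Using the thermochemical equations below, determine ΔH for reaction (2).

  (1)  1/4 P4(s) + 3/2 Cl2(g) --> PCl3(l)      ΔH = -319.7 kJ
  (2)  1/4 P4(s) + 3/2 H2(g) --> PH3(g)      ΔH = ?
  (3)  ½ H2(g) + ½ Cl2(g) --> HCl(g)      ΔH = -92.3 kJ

(1) reversed: +319.7 kJ
(2) reversed: contributes −x
(3): not needed.
+314.3 = (+319.7) − x
x = (+314.3 − (+319.7)) / (-1) = 5.4 kJ

ΔH = 5.4 kJ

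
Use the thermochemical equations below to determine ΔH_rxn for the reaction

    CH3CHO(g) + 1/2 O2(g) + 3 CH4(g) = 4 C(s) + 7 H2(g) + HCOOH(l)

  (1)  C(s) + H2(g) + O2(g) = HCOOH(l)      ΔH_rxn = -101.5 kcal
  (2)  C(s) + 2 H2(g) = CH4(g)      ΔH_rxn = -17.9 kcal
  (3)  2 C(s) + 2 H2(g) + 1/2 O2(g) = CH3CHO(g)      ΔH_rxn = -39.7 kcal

ΔH_rxn = -8.1 kcal

(1) as written (HCOOH(l) already on the product side): -101.5 kcal
(2) reversed and × 3 (reverse to put CH4(g) on the reactant side; ×3 to match 3 CH4(g) in the target): (-3)·(-17.9) = +53.7 kcal
(3) reversed (reverse to put CH3CHO(g) on the reactant side): +39.7 kcal
ΔH_rxn = (1)·(-101.5) + (-3)·(-17.9) + (-1)·(-39.7) = -8.1 kcal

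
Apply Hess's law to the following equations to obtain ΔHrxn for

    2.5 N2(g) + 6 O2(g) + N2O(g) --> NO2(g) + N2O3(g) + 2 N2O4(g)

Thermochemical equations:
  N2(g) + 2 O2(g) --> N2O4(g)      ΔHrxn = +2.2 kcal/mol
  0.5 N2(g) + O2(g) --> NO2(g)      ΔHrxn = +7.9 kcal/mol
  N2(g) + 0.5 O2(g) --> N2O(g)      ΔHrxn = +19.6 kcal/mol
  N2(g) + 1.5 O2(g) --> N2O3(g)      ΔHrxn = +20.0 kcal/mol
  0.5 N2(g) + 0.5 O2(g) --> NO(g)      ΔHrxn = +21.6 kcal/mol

ΔHrxn = 12.7 kcal/mol

equation 1 × 2: (2)·(+2.2) = +4.4 kcal/mol
equation 2 as written: +7.9 kcal/mol
equation 3 reversed: -19.6 kcal/mol
equation 4 as written: +20.0 kcal/mol
equation 5: not needed.
Combining the equations, ΔHrxn = (+4.4) + (+7.9) + (-19.6) + (+20.0) = 12.7 kcal/mol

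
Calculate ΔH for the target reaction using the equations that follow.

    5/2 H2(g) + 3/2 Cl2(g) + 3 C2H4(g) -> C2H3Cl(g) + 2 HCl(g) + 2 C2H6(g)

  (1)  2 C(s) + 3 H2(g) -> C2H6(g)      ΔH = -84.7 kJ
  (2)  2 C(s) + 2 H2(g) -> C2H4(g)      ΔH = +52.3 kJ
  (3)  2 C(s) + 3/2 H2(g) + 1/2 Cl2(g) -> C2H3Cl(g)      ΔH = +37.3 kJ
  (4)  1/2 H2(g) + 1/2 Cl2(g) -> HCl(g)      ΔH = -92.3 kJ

(1) × 2 (scale by 2 for the 2 C2H6(g)): (2)·(-84.7) = -169.4 kJ
(2) reversed and × 3 (C2H4(g) must end up as a reactant; ×3 to match 3 C2H4(g) in the target): (-3)·(+52.3) = -156.9 kJ
(3) as written (C2H3Cl(g) already on the product side): +37.3 kJ
(4) × 2 (×2 to match 2 HCl(g) in the target): (2)·(-92.3) = -184.6 kJ
Summing the manipulated equations, ΔH = (2)·(-84.7) + (-3)·(+52.3) + (1)·(+37.3) + (2)·(-92.3) = -473.6 kJ

ΔH = -473.6 kJ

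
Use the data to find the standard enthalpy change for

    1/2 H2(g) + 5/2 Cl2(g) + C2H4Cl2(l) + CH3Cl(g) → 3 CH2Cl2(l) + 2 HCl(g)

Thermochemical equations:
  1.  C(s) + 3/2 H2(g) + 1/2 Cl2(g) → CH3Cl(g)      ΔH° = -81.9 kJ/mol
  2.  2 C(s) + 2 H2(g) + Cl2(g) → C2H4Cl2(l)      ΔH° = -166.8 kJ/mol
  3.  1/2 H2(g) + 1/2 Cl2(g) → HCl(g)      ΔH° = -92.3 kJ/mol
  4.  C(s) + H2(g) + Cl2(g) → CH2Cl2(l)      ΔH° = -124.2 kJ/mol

ΔH° = -308.5 kJ/mol

eq. 1 reversed (CH3Cl(g) must end up as a reactant): +81.9 kJ/mol
eq. 2 reversed (C2H4Cl2(l) must end up as a reactant): +166.8 kJ/mol
eq. 3 × 2 (scale by 2 for the 2 HCl(g)): (2)·(-92.3) = -184.6 kJ/mol
eq. 4 × 3 (scale by 3 for the 3 CH2Cl2(l)): (3)·(-124.2) = -372.6 kJ/mol
Since enthalpy is a state function, ΔH° = (+81.9) + (+166.8) + (-184.6) + (-372.6) = -308.5 kJ/mol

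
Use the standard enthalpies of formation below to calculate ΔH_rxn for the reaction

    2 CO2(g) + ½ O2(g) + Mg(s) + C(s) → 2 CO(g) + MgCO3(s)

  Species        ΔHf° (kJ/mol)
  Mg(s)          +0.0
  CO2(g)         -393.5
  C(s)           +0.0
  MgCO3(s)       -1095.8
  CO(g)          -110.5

Products: 2·(-110.5) + 1·(-1095.8) = -1316.8
Reactants: 2·(-393.5) + 1/2·(+0.0) + 1·(+0.0) + 1·(+0.0) = -787.0
ΔH_rxn = (-1316.8) − (-787.0) = -529.8 kJ/mol

ΔH_rxn = -529.8 kJ/mol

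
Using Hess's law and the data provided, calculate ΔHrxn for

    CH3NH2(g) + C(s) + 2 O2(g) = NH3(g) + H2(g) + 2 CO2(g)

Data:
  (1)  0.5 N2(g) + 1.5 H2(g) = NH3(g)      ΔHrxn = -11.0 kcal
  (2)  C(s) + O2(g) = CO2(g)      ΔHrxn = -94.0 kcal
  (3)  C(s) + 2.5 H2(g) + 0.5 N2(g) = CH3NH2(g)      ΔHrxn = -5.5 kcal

ΔHrxn = -193.5 kcal

(1) as written: -11.0 kcal
(2) × 2: (2)·(-94.0) = -188.0 kcal
(3) reversed: +5.5 kcal
ΔHrxn = (-11.0) + (-188.0) + (+5.5) = -193.5 kcal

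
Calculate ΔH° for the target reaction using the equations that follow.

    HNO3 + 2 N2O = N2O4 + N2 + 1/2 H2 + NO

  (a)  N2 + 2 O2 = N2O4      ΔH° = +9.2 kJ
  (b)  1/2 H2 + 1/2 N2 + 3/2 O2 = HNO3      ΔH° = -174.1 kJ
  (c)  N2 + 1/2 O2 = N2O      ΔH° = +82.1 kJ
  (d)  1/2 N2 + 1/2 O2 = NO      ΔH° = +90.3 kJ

(a) as written (N2O4 already on the product side): +9.2 kJ
(b) reversed (HNO3 must end up as a reactant): +174.1 kJ
(c) reversed and × 2 (reverse to put N2O on the reactant side; scale by 2 for the 2 N2O): (-2)·(+82.1) = -164.2 kJ
(d) as written (NO already on the product side): +90.3 kJ
ΔH° = (+9.2) + (+174.1) + (-164.2) + (+90.3) = 109.4 kJ

ΔH° = 109.4 kJ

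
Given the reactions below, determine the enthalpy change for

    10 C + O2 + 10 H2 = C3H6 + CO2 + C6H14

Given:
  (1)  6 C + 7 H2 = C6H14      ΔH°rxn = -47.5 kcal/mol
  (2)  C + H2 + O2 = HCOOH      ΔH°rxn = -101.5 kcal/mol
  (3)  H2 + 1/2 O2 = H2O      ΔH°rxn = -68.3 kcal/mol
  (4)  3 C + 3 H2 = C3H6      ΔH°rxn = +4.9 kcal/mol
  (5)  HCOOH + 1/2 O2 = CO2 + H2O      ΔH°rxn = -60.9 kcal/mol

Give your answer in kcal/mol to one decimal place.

(1) as written (C6H14 already on the product side): -47.5 kcal/mol
(2) as written: -101.5 kcal/mol
(3) reversed: +68.3 kcal/mol
(4) as written (C3H6 already on the product side): +4.9 kcal/mol
(5) as written (CO2 already on the product side): -60.9 kcal/mol
ΔH°rxn = (-47.5) + (-101.5) + (+68.3) + (+4.9) + (-60.9) = -136.7 kcal/mol

ΔH°rxn = -136.7 kcal/mol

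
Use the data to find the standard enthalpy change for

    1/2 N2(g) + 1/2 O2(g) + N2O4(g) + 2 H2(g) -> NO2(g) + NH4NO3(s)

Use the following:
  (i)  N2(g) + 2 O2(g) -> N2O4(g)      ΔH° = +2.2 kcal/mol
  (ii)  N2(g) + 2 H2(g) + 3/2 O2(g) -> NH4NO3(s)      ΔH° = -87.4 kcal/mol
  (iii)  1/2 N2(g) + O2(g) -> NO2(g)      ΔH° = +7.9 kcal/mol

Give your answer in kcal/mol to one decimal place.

(i) reversed: -2.2 kcal/mol
(ii) as written: -87.4 kcal/mol
(iii) as written: +7.9 kcal/mol
Summing the manipulated equations, ΔH° = (-2.2) + (-87.4) + (+7.9) = -81.7 kcal/mol

ΔH° = -81.7 kcal/mol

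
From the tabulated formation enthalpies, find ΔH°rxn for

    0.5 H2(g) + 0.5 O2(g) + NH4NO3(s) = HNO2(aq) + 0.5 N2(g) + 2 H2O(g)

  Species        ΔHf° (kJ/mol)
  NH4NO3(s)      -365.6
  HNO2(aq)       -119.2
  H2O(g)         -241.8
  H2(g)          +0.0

ΔH°rxn = -237.2 kJ/mol

Products: 1·(-119.2) + 1/2·(+0.0) + 2·(-241.8) = -602.8
Reactants: 1/2·(+0.0) + 1/2·(+0.0) + 1·(-365.6) = -365.6
ΔH°rxn = (-602.8) − (-365.6) = -237.2 kJ/mol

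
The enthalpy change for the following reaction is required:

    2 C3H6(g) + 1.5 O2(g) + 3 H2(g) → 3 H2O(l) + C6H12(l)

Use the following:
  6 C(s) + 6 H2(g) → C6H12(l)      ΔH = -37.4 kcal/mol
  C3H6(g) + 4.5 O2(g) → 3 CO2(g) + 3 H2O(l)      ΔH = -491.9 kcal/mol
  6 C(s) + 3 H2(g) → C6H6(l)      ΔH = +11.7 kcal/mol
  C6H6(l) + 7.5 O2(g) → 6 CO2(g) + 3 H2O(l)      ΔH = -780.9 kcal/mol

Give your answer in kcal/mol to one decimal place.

equation 1 as written (C6H12(l) already on the product side): -37.4 kcal/mol
equation 2 × 2 (scale by 2 for the 2 C3H6(g)): (2)·(-491.9) = -983.8 kcal/mol
equation 3 reversed: -11.7 kcal/mol
equation 4 reversed: +780.9 kcal/mol
By Hess's law, ΔH = (-37.4) + (-983.8) + (-11.7) + (+780.9) = -252.0 kcal/mol

ΔH = -252.0 kcal/mol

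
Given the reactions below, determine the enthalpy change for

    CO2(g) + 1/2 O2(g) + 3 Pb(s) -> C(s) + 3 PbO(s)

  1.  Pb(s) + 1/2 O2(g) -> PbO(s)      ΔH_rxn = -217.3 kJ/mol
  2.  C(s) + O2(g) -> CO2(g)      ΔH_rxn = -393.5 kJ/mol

eq. 1 × 3: (3)·(-217.3) = -651.9 kJ/mol
eq. 2 reversed: +393.5 kJ/mol
ΔH_rxn = (3)·(-217.3) + (-1)·(-393.5) = -258.4 kJ/mol

ΔH_rxn = -258.4 kJ/mol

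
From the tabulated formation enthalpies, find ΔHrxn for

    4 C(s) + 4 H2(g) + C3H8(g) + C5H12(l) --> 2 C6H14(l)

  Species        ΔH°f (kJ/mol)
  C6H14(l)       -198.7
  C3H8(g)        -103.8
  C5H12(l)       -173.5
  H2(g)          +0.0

ΔH°rxn = Σ nΔHf°(products) − Σ nΔHf°(reactants).
Products: 2·(-198.7) = -397.4
Reactants: 4·(+0.0) + 4·(+0.0) + 1·(-103.8) + 1·(-173.5) = -277.3
ΔHrxn = (-397.4) − (-277.3) = -120.1 kJ/mol

ΔHrxn = -120.1 kJ/mol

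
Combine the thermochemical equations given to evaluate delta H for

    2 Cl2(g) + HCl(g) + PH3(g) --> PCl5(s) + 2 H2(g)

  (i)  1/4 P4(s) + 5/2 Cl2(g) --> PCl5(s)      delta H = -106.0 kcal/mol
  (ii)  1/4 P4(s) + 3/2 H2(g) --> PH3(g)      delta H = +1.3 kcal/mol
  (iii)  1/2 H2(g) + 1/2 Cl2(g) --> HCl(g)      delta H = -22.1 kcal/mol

delta H = -85.2 kcal/mol

(i) as written (PCl5(s) already on the product side): -106.0 kcal/mol
(ii) reversed (PH3(g) must end up as a reactant): -1.3 kcal/mol
(iii) reversed (reverse to put HCl(g) on the reactant side): +22.1 kcal/mol
By Hess's law, delta H = (1)·(-106.0) + (-1)·(+1.3) + (-1)·(-22.1) = -85.2 kcal/mol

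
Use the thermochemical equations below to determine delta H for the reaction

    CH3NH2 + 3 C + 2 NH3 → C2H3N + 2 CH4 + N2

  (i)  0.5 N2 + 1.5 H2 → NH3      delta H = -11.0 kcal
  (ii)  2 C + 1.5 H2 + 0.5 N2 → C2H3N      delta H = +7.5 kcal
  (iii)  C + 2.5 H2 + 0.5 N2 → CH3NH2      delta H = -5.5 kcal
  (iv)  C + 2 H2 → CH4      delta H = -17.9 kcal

delta H = -0.8 kcal

(i) reversed and × 2 (NH3 must end up as a reactant; ×2 to match 2 NH3 in the target): (-2)·(-11.0) = +22.0 kcal
(ii) as written (C2H3N already on the product side): +7.5 kcal
(iii) reversed (CH3NH2 must end up as a reactant): +5.5 kcal
(iv) × 2 (×2 to match 2 CH4 in the target): (2)·(-17.9) = -35.8 kcal
Summing the manipulated equations, delta H = (+22.0) + (+7.5) + (+5.5) + (-35.8) = -0.8 kcal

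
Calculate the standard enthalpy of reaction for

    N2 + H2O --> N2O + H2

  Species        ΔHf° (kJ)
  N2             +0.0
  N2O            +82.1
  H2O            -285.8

Products: 1·(+82.1) + 1·(+0.0) = +82.1
Reactants: 1·(+0.0) + 1·(-285.8) = -285.8
ΔH_rxn = (+82.1) − (-285.8) = 367.9 kJ

ΔH_rxn = 367.9 kJ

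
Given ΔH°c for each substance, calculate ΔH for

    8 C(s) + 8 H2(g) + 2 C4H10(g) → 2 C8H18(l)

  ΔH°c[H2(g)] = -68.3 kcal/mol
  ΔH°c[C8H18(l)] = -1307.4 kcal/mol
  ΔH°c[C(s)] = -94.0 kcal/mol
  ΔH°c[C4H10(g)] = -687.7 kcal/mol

Using ΔH = Σ nΔHc°(reactants) − Σ nΔHc°(products):
= [8·(-94.0) + 8·(-68.3) + 2·(-687.7)] − [2·(-1307.4)]
= -59.0 kcal/mol

ΔH = -59.0 kcal/mol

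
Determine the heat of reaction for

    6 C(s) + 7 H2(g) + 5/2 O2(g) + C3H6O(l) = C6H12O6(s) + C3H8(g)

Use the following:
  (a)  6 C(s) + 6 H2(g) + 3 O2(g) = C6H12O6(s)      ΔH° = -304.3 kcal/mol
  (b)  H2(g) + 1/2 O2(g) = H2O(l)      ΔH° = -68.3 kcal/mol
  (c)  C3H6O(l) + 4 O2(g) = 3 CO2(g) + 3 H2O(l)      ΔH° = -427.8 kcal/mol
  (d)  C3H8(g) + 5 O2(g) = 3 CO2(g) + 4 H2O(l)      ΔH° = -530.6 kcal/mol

ΔH° = -269.8 kcal/mol

(a) as written (C6H12O6(s) already on the product side): -304.3 kcal/mol
(b) as written: -68.3 kcal/mol
(c) as written (C3H6O(l) already on the reactant side): -427.8 kcal/mol
(d) reversed (C3H8(g) must end up as a product): +530.6 kcal/mol
ΔH° = (-304.3) + (-68.3) + (-427.8) + (+530.6) = -269.8 kcal/mol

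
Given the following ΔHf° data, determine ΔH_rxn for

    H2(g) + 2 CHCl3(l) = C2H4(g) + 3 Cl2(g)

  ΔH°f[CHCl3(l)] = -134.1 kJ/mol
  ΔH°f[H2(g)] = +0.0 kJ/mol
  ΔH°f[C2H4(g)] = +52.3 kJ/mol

Products: 1·(+52.3) + 3·(+0.0) = +52.3
Reactants: 1·(+0.0) + 2·(-134.1) = -268.2
ΔH_rxn = (+52.3) − (-268.2) = 320.5 kJ/mol

ΔH_rxn = 320.5 kJ/mol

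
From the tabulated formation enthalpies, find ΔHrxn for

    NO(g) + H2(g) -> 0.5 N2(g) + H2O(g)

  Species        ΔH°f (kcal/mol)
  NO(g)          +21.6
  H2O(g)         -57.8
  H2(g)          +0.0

Products: 1/2·(+0.0) + 1·(-57.8) = -57.8
Reactants: 1·(+21.6) + 1·(+0.0) = +21.6
ΔHrxn = (-57.8) − (+21.6) = -79.4 kcal/mol

ΔHrxn = -79.4 kcal/mol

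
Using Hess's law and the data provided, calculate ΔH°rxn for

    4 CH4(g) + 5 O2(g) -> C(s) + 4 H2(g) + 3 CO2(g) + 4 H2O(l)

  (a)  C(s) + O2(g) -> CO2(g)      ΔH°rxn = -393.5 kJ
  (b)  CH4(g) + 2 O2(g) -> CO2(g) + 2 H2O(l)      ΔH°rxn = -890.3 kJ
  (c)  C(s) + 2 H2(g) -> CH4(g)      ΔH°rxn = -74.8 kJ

ΔH°rxn = -2024.5 kJ

(a) as written: -393.5 kJ
(b) × 2 (×2 to match 4 H2O(l) in the target): (2)·(-890.3) = -1780.6 kJ
(c) reversed and × 2 (reverse to put H2(g) on the product side; scale by 2 for the 4 H2(g)): (-2)·(-74.8) = +149.6 kJ
ΔH°rxn = (-393.5) + (-1780.6) + (+149.6) = -2024.5 kJ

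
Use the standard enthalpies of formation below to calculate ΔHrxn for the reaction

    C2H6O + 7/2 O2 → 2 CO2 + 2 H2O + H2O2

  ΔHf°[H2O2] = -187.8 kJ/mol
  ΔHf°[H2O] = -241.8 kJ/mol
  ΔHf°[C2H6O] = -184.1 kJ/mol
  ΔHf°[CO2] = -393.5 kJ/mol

Products: 2·(-393.5) + 2·(-241.8) + 1·(-187.8) = -1458.4
Reactants: 1·(-184.1) + 7/2·(+0.0) = -184.1
ΔHrxn = (-1458.4) − (-184.1) = -1274.3 kJ/mol

ΔHrxn = -1274.3 kJ/mol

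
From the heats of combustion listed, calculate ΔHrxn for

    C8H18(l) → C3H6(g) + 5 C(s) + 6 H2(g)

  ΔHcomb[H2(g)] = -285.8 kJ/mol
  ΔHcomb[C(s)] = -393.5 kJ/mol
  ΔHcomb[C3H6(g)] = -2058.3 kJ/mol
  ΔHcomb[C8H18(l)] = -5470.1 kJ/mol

ΔHrxn = 270.5 kJ/mol

Using ΔH = Σ nΔHc°(reactants) − Σ nΔHc°(products):
= [1·(-5470.1)] − [1·(-2058.3) + 5·(-393.5) + 6·(-285.8)]
= 270.5 kJ/mol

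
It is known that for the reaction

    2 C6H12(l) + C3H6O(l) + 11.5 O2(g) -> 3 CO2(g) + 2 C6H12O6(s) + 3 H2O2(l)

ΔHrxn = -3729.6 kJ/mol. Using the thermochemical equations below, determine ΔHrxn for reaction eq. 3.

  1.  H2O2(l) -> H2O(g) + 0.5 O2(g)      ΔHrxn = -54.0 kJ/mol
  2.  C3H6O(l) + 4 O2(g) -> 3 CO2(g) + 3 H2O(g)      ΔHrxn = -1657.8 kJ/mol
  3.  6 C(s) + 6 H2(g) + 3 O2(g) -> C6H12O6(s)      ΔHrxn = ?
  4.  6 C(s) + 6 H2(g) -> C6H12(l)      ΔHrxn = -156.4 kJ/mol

ΔHrxn = -1273.3 kJ/mol

eq. 1 reversed and × 3: (-3)·(-54.0) = +162.0 kJ/mol
eq. 2 as written: -1657.8 kJ/mol
eq. 3 × 2: contributes 2·x
eq. 4 reversed and × 2: (-2)·(-156.4) = +312.8 kJ/mol
-3729.6 = (+162.0) + (-1657.8) + (+312.8) + 2·x
x = (-3729.6 − (-1183.0)) / (2) = -1273.3 kJ/mol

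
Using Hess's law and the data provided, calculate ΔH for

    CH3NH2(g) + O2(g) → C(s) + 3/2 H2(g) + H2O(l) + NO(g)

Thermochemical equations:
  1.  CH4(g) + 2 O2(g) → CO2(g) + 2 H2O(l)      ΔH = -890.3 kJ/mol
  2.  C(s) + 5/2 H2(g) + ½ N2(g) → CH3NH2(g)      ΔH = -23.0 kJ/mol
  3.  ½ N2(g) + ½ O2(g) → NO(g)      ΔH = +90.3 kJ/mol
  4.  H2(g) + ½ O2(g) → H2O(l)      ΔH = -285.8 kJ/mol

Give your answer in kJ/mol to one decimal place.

eq. 1: not needed.
eq. 2 reversed: +23.0 kJ/mol
eq. 3 as written: +90.3 kJ/mol
eq. 4 as written: -285.8 kJ/mol
Summing the manipulated equations, ΔH = (+23.0) + (+90.3) + (-285.8) = -172.5 kJ/mol

ΔH = -172.5 kJ/mol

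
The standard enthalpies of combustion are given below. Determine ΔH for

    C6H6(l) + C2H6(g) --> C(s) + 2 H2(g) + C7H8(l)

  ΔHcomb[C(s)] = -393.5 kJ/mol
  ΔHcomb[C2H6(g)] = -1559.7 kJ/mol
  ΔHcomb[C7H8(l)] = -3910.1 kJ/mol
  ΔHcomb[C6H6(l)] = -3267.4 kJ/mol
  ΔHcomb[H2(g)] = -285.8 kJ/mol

With combustion enthalpies, reactants minus products:
= [1·(-3267.4) + 1·(-1559.7)] − [1·(-393.5) + 2·(-285.8) + 1·(-3910.1)]
= 48.1 kJ/mol

ΔH = 48.1 kJ/mol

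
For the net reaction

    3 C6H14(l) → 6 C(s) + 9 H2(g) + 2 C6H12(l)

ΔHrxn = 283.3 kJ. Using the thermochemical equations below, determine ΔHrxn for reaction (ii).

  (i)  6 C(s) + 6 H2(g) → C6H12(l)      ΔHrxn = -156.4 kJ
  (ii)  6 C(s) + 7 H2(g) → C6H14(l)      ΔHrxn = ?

(i) × 2 (scale by 2 for the 2 C6H12(l)): (2)·(-156.4) = -312.8 kJ
(ii) reversed and × 3 (reverse to put C6H14(l) on the reactant side; ×3 to match 3 C6H14(l) in the target): contributes −3·x
+283.3 = (-312.8) − 3·x
x = (+283.3 − (-312.8)) / (-3) = -198.7 kJ

ΔHrxn = -198.7 kJ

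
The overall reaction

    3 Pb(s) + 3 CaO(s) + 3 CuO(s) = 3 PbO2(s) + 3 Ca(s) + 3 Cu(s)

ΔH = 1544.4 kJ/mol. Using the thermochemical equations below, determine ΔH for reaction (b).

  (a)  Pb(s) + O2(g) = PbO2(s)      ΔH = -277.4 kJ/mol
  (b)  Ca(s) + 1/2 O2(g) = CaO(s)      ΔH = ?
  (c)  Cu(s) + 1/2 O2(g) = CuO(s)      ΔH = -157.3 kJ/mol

(a) × 3 (×3 to match 3 PbO2(s) in the target): (3)·(-277.4) = -832.2 kJ/mol
(b) reversed and × 3 (CaO(s) must end up as a reactant; ×3 to match 3 CaO(s) in the target): contributes −3·x
(c) reversed and × 3 (CuO(s) must end up as a reactant; ×3 to match 3 CuO(s) in the target): (-3)·(-157.3) = +471.9 kJ/mol
+1544.4 = (-832.2) + (+471.9) − 3·x
x = (+1544.4 − (-360.3)) / (-3) = -634.9 kJ/mol

ΔH = -634.9 kJ/mol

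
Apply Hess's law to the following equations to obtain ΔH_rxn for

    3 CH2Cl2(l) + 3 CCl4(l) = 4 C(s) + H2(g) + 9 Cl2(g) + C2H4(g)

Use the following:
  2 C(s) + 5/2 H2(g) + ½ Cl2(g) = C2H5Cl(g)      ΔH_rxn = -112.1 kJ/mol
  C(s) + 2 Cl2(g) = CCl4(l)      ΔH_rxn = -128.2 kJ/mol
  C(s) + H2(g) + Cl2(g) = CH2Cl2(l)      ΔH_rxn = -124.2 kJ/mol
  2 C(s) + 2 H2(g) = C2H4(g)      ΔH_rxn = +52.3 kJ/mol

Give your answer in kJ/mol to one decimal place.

equation 1: not needed.
equation 2 reversed and × 3: (-3)·(-128.2) = +384.6 kJ/mol
equation 3 reversed and × 3: (-3)·(-124.2) = +372.6 kJ/mol
equation 4 as written: +52.3 kJ/mol
Since enthalpy is a state function, ΔH_rxn = (-3)·(-128.2) + (-3)·(-124.2) + (1)·(+52.3) = 809.5 kJ/mol

ΔH_rxn = 809.5 kJ/mol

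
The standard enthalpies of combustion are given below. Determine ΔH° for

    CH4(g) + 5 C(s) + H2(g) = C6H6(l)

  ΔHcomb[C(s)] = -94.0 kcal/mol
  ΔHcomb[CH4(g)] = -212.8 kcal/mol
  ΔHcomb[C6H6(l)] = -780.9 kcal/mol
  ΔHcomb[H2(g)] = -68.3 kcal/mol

ΔH° = 29.8 kcal/mol

With combustion enthalpies, reactants minus products:
= [1·(-212.8) + 5·(-94.0) + 1·(-68.3)] − [1·(-780.9)]
= 29.8 kcal/mol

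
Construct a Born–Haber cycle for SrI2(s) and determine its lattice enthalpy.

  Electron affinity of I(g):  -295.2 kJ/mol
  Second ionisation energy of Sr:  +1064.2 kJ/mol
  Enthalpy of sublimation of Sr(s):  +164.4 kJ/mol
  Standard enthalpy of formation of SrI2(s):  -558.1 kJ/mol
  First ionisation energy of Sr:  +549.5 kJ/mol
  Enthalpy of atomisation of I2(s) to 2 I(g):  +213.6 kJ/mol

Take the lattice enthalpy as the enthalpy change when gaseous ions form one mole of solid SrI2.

U = -1959.4 kJ/mol

ΔHf° = 1·ΔHsub + 1·(ΣIE) + 1·D(I2) + 2·EA + U
-558.1 = 1·(+164.4) + 1·(+1613.7) + 1·(+213.6) + 2·(-295.2) + U
U = -558.1 − (+1401.3) = -1959.4 kJ/mol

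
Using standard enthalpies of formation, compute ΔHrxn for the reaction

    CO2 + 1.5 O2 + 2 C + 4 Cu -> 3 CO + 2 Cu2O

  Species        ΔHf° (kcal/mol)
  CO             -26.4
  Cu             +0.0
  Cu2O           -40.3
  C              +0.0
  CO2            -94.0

Products: 3·(-26.4) + 2·(-40.3) = -159.8
Reactants: 1·(-94.0) + 3/2·(+0.0) + 2·(+0.0) + 4·(+0.0) = -94.0
ΔHrxn = (-159.8) − (-94.0) = -65.8 kcal/mol

ΔHrxn = -65.8 kcal/mol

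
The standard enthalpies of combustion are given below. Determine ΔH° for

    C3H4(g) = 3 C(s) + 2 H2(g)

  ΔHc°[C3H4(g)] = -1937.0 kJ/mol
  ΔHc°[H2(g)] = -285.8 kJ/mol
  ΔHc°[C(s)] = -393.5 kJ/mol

Using ΔH = Σ nΔHc°(reactants) − Σ nΔHc°(products):
= [1·(-1937.0)] − [3·(-393.5) + 2·(-285.8)]
= -184.9 kJ/mol

ΔH° = -184.9 kJ/mol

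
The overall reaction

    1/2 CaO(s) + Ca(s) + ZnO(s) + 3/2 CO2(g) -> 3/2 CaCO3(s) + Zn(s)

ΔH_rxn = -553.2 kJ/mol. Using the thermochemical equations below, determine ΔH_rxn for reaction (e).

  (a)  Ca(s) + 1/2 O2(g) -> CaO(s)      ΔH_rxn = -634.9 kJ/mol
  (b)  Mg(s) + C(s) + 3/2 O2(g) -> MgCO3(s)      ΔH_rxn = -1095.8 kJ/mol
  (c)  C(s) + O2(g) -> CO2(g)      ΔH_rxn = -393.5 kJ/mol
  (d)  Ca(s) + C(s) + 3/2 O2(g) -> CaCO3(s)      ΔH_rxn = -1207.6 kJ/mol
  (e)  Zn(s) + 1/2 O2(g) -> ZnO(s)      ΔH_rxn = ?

ΔH_rxn = -350.5 kJ/mol

(a) reversed and × 1/2 (reverse to put CaO(s) on the reactant side; ×1/2 to match 1/2 CaO(s) in the target): (-1/2)·(-634.9) = +317.45 kJ/mol
(b): not needed (MgCO3(s) appears nowhere else).
(c) reversed and × 3/2 (CO2(g) must end up as a reactant; ×3/2 to match 3/2 CO2(g) in the target): (-3/2)·(-393.5) = +590.25 kJ/mol
(d) × 3/2 (×3/2 to match 3/2 CaCO3(s) in the target): (3/2)·(-1207.6) = -1811.4 kJ/mol
(e) reversed (ZnO(s) must end up as a reactant): contributes −x
-553.2 = (+317.45) + (+590.25) + (-1811.4) − x
x = (-553.2 − (-903.7)) / (-1) = -350.5 kJ/mol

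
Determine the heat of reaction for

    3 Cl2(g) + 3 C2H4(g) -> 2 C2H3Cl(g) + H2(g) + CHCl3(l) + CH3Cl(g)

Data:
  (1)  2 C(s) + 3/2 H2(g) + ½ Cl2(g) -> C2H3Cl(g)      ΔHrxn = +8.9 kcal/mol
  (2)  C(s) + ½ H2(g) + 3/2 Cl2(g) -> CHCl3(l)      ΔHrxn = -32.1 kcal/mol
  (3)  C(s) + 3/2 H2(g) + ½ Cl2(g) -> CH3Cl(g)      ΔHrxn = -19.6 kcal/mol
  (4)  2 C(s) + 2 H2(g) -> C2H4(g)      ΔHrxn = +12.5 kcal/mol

(1) × 2 (×2 to match 2 C2H3Cl(g) in the target): (2)·(+8.9) = +17.8 kcal/mol
(2) as written (CHCl3(l) already on the product side): -32.1 kcal/mol
(3) as written (CH3Cl(g) already on the product side): -19.6 kcal/mol
(4) reversed and × 3 (reverse to put C2H4(g) on the reactant side; scale by 3 for the 3 C2H4(g)): (-3)·(+12.5) = -37.5 kcal/mol
Summing the manipulated equations, ΔHrxn = (2)·(+8.9) + (1)·(-32.1) + (1)·(-19.6) + (-3)·(+12.5) = -71.4 kcal/mol

ΔHrxn = -71.4 kcal/mol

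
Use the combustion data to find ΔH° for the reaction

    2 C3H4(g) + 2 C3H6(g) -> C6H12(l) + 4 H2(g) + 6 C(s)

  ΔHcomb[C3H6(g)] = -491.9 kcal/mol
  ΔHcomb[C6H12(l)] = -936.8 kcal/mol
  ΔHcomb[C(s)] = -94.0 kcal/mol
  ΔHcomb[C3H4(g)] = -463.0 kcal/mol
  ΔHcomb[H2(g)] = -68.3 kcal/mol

With combustion enthalpies, reactants minus products:
= [2·(-463.0) + 2·(-491.9)] − [1·(-936.8) + 4·(-68.3) + 6·(-94.0)]
= -135.8 kcal/mol

ΔH° = -135.8 kcal/mol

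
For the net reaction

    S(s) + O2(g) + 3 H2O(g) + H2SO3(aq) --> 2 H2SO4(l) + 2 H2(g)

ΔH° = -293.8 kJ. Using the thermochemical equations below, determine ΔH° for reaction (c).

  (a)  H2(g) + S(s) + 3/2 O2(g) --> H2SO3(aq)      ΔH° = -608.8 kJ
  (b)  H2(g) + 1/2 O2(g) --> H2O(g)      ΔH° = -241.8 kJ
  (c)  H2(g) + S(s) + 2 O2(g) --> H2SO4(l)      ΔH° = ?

(a) reversed: +608.8 kJ
(b) reversed and × 3: (-3)·(-241.8) = +725.4 kJ
(c) × 2: contributes 2·x
-293.8 = (+608.8) + (+725.4) + 2·x
x = (-293.8 − (+1334.2)) / (2) = -814.0 kJ

ΔH° = -814.0 kJ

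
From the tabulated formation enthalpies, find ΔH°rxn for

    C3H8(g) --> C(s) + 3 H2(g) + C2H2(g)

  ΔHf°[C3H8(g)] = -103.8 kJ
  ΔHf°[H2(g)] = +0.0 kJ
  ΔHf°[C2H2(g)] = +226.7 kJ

Products: 1·(+0.0) + 3·(+0.0) + 1·(+226.7) = +226.7
Reactants: 1·(-103.8) = -103.8
ΔH°rxn = (+226.7) − (-103.8) = 330.5 kJ

ΔH°rxn = 330.5 kJ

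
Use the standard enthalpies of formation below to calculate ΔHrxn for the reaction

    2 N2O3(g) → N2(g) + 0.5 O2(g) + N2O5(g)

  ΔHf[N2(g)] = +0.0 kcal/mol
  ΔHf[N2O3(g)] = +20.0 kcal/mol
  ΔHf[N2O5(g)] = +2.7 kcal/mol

ΔHrxn = -37.3 kcal/mol

ΔH°rxn = Σ nΔHf°(products) − Σ nΔHf°(reactants).
Products: 1·(+0.0) + 1/2·(+0.0) + 1·(+2.7) = +2.7
Reactants: 2·(+20.0) = +40.0
ΔHrxn = (+2.7) − (+40.0) = -37.3 kcal/mol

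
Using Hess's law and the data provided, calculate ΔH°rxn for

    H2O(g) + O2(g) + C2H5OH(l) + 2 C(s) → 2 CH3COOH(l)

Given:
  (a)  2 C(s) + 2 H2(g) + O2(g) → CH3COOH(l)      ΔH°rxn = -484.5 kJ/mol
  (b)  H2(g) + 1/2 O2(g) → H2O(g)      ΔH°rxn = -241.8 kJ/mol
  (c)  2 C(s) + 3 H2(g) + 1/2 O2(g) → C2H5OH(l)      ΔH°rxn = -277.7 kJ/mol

(a) × 2: (2)·(-484.5) = -969.0 kJ/mol
(b) reversed: +241.8 kJ/mol
(c) reversed: +277.7 kJ/mol
Since enthalpy is a state function, ΔH°rxn = (-969.0) + (+241.8) + (+277.7) = -449.5 kJ/mol

ΔH°rxn = -449.5 kJ/mol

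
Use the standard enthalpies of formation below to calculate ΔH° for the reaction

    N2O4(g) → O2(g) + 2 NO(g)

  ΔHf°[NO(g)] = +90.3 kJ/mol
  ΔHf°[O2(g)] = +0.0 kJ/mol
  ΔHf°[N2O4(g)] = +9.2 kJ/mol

ΔH° = 171.4 kJ/mol

Products: 1·(+0.0) + 2·(+90.3) = +180.6
Reactants: 1·(+9.2) = +9.2
ΔH° = (+180.6) − (+9.2) = 171.4 kJ/mol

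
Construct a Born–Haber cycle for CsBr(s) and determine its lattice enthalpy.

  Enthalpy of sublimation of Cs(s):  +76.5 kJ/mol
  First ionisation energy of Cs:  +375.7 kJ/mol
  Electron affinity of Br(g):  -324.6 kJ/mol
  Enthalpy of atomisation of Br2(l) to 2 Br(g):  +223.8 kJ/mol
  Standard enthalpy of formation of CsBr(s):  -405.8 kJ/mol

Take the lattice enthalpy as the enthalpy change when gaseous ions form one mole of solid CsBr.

U = -645.3 kJ/mol

ΔHf° = 1·ΔHsub + 1·(ΣIE) + 1/2·D(Br2) + 1·EA + U
-405.8 = 1·(+76.5) + 1·(+375.7) + 1/2·(+223.8) + 1·(-324.6) + U
U = -405.8 − (+239.5) = -645.3 kJ/mol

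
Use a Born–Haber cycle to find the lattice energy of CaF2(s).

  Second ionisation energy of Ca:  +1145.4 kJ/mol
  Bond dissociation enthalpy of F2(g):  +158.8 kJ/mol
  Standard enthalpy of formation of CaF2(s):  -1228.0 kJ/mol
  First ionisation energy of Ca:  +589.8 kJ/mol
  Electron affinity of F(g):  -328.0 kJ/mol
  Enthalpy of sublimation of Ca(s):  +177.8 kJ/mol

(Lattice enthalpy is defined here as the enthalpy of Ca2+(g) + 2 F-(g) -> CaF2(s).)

U = -2643.8 kJ/mol

ΔHf° = 1·ΔHsub + 1·(ΣIE) + 1·D(F2) + 2·EA + U
-1228.0 = 1·(+177.8) + 1·(+1735.2) + 1·(+158.8) + 2·(-328.0) + U
U = -1228.0 − (+1415.8) = -2643.8 kJ/mol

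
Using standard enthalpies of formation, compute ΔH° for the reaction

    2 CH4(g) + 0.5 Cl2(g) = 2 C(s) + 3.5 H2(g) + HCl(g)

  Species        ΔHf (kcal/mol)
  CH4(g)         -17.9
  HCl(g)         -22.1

ΔH°rxn = Σ nΔHf°(products) − Σ nΔHf°(reactants).
Products: 2·(+0.0) + 7/2·(+0.0) + 1·(-22.1) = -22.1
Reactants: 2·(-17.9) + 1/2·(+0.0) = -35.8
ΔH° = (-22.1) − (-35.8) = 13.7 kcal/mol

ΔH° = 13.7 kcal/mol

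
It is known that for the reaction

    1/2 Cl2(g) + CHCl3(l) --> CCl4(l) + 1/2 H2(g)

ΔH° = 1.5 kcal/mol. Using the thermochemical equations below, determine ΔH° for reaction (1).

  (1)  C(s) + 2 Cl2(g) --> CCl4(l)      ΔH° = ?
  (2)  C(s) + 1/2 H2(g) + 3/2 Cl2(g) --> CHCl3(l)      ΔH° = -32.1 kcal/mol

(1) as written: contributes x
(2) reversed: +32.1 kcal/mol
+1.5 = (+32.1) + x
x = (+1.5 − (+32.1)) / (1) = -30.6 kcal/mol

ΔH° = -30.6 kcal/mol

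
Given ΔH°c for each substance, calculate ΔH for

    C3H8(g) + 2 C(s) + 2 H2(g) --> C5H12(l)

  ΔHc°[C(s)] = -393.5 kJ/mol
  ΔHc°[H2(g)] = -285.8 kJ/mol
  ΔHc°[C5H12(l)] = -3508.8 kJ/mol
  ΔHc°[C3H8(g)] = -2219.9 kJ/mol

Using ΔH = Σ nΔHc°(reactants) − Σ nΔHc°(products):
= [1·(-2219.9) + 2·(-393.5) + 2·(-285.8)] − [1·(-3508.8)]
= -69.7 kJ/mol

ΔH = -69.7 kJ/mol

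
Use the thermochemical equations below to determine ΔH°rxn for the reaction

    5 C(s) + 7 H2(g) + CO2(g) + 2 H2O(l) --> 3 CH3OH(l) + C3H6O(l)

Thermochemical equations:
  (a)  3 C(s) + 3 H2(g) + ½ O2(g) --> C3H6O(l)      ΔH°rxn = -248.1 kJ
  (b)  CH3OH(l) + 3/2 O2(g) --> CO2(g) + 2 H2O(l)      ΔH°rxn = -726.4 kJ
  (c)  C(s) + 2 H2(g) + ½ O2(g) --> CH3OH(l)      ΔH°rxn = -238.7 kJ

ΔH°rxn = 0.9 kJ

(a) as written: -248.1 kJ
(b) reversed: +726.4 kJ
(c) × 2: (2)·(-238.7) = -477.4 kJ
ΔH°rxn = (-248.1) + (+726.4) + (-477.4) = 0.9 kJ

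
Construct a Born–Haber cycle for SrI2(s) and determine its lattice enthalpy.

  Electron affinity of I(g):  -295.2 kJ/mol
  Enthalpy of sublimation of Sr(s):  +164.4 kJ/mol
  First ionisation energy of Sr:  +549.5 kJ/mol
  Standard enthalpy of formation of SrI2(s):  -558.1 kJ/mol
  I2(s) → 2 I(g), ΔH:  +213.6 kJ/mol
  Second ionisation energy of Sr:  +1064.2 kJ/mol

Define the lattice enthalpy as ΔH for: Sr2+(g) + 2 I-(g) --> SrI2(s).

ΔHf° = 1·ΔHsub + 1·(ΣIE) + 1·D(I2) + 2·EA + U
-558.1 = 1·(+164.4) + 1·(+1613.7) + 1·(+213.6) + 2·(-295.2) + U
U = -558.1 − (+1401.3) = -1959.4 kJ/mol

U = -1959.4 kJ/mol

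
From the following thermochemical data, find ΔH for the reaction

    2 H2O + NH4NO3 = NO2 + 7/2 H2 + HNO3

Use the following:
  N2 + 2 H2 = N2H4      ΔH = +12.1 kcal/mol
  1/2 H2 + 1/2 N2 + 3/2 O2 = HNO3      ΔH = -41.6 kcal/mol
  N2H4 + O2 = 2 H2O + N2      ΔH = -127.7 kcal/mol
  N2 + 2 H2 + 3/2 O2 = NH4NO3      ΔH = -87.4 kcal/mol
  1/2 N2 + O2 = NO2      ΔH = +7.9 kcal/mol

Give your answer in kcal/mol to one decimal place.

ΔH = 169.3 kcal/mol

equation 1 reversed: -12.1 kcal/mol
equation 2 as written: -41.6 kcal/mol
equation 3 reversed: +127.7 kcal/mol
equation 4 reversed: +87.4 kcal/mol
equation 5 as written: +7.9 kcal/mol
ΔH = (-1)·(+12.1) + (1)·(-41.6) + (-1)·(-127.7) + (-1)·(-87.4) + (1)·(+7.9) = 169.3 kcal/mol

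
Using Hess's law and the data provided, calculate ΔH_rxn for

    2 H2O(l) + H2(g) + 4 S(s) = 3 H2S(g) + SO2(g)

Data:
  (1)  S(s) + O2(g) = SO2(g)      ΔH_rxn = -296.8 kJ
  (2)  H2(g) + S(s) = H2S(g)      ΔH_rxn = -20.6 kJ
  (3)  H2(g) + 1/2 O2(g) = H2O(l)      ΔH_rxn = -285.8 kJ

ΔH_rxn = 213.0 kJ

(1) as written: -296.8 kJ
(2) × 3: (3)·(-20.6) = -61.8 kJ
(3) reversed and × 2: (-2)·(-285.8) = +571.6 kJ
Since enthalpy is a state function, ΔH_rxn = (-296.8) + (-61.8) + (+571.6) = 213.0 kJ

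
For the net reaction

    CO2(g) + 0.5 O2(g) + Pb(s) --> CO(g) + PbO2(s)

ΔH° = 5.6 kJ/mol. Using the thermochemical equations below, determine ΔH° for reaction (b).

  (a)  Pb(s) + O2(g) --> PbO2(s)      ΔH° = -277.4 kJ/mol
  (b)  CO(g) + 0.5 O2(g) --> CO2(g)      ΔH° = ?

ΔH° = -283.0 kJ/mol

(a) as written (PbO2(s) already on the product side): -277.4 kJ/mol
(b) reversed (reverse to put CO(g) on the product side): contributes −x
+5.6 = (-277.4) − x
x = (+5.6 − (-277.4)) / (-1) = -283.0 kJ/mol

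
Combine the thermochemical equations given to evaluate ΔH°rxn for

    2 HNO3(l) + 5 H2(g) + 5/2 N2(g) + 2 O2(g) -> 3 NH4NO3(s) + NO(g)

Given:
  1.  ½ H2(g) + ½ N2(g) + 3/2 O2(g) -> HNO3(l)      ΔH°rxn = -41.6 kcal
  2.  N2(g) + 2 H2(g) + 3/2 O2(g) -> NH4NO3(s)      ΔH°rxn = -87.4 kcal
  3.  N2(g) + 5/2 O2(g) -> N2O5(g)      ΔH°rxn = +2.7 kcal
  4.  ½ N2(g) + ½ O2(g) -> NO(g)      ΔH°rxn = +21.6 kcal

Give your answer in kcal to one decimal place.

eq. 1 reversed and × 2 (reverse to put HNO3(l) on the reactant side; scale by 2 for the 2 HNO3(l)): (-2)·(-41.6) = +83.2 kcal
eq. 2 × 3 (×3 to match 3 NH4NO3(s) in the target): (3)·(-87.4) = -262.2 kcal
eq. 3: not needed (N2O5(g) appears nowhere else).
eq. 4 as written (NO(g) already on the product side): +21.6 kcal
ΔH°rxn = (+83.2) + (-262.2) + (+21.6) = -157.4 kcal

ΔH°rxn = -157.4 kcal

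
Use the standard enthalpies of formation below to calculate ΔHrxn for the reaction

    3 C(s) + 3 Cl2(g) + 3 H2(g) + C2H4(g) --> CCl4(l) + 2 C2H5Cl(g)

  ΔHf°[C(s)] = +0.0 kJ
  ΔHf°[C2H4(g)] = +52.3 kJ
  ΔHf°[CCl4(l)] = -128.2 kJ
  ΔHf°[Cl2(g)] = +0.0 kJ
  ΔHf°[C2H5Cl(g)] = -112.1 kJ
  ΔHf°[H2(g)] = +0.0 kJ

ΔHrxn = -404.7 kJ

ΔH°rxn = Σ nΔHf°(products) − Σ nΔHf°(reactants).
Products: 1·(-128.2) + 2·(-112.1) = -352.4
Reactants: 3·(+0.0) + 3·(+0.0) + 3·(+0.0) + 1·(+52.3) = +52.3
ΔHrxn = (-352.4) − (+52.3) = -404.7 kJ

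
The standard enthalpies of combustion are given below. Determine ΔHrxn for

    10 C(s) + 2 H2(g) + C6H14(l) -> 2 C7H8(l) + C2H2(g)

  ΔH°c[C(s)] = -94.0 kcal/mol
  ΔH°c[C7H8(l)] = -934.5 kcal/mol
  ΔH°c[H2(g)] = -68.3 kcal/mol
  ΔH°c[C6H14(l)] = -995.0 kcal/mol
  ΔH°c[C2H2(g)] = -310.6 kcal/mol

ΔHrxn = 108.0 kcal/mol

With combustion enthalpies, reactants minus products:
= [10·(-94.0) + 2·(-68.3) + 1·(-995.0)] − [2·(-934.5) + 1·(-310.6)]
= 108.0 kcal/mol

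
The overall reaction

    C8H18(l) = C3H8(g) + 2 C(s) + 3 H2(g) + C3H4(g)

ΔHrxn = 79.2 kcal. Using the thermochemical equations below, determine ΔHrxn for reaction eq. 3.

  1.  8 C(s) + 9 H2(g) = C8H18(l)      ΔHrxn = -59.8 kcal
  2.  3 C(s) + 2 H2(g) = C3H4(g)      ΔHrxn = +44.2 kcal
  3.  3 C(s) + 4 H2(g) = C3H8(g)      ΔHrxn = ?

ΔHrxn = -24.8 kcal

eq. 1 reversed (C8H18(l) must end up as a reactant): +59.8 kcal
eq. 2 as written (C3H4(g) already on the product side): +44.2 kcal
eq. 3 as written (C3H8(g) already on the product side): contributes x
+79.2 = (+59.8) + (+44.2) + x
x = (+79.2 − (+104.0)) / (1) = -24.8 kcal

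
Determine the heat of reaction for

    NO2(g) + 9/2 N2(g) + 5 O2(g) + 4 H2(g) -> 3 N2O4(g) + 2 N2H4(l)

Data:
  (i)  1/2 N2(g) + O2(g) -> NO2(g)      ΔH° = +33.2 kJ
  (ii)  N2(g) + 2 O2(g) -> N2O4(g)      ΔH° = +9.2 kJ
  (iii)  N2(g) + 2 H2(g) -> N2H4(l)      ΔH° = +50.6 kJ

(i) reversed: -33.2 kJ
(ii) × 3: (3)·(+9.2) = +27.6 kJ
(iii) × 2: (2)·(+50.6) = +101.2 kJ
ΔH° = (-1)·(+33.2) + (3)·(+9.2) + (2)·(+50.6) = 95.6 kJ

ΔH° = 95.6 kJ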